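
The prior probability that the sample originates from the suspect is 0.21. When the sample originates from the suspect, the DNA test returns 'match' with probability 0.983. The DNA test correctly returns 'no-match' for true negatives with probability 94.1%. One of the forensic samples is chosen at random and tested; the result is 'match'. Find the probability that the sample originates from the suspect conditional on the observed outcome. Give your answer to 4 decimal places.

P(H | E) ≈ 0.8158

Let H be the event that the sample originates from the suspect. P(H) = 0.21, so P(¬H) = 0.79. With E the 'match' result, P(E|H) = 0.983 and P(E|¬H) = 0.059.
P(E) = 0.983·0.21 + 0.059·0.79 = 0.20643 + 0.046610 = 0.25304.
By Bayes' theorem, P(H|E) = 0.20643 / 0.25304 = 0.8158.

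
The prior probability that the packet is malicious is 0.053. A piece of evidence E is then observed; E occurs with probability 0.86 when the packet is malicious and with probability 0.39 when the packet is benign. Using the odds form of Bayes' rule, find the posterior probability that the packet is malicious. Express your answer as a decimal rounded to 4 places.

Posterior probability ≈ 0.1099

Prior odds = 0.053/(1−0.053) = 0.055966. In log-odds, ln(0.055966) = -2.8830.
Add log likelihood ratio: ln(2.2051) = 0.79079.
Posterior log-odds = -2.0922, so posterior odds = exp(-2.0922) = 0.12341. Converting, P(H|E) = 0.12341/1.1234 = 0.1099.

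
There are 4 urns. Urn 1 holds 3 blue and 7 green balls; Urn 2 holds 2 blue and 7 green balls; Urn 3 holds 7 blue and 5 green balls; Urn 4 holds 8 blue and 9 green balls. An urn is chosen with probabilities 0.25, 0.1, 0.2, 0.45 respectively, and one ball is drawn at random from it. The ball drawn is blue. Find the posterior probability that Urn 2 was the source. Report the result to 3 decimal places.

Tabulate prior·likelihood by source: [1] prior 0.25, lik 0.3, product 0.07500; [2] prior 0.1, lik 0.2222, product 0.02222; [3] prior 0.2, lik 0.5833, product 0.1167; [4] prior 0.45, lik 0.4706, product 0.2118.
Normalizing constant = 0.42565; the posterior for Urn 2 is its product over the sum, 0.02222/0.42565 = 0.052.

Posterior probability ≈ 0.052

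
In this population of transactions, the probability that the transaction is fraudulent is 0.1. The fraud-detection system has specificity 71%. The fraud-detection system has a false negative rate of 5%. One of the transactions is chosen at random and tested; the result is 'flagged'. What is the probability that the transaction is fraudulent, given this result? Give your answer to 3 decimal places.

P(H | E) ≈ 0.267

Let H be the event that the transaction is fraudulent. P(H) = 0.1, so P(¬H) = 0.9. With E the 'flagged' result, P(E|H) = 0.95 and P(E|¬H) = 0.29.
P(E) = 0.95·0.1 + 0.29·0.9 = 0.095000 + 0.26100 = 0.35600.
By Bayes' theorem, P(H|E) = 0.095000 / 0.35600 = 0.267.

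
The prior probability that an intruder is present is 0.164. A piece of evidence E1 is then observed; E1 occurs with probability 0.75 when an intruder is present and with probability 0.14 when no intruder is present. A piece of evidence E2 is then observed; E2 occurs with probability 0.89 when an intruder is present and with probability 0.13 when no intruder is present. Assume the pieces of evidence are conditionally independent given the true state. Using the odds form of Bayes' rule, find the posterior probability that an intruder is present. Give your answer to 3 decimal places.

Posterior probability ≈ 0.878

Prior odds = 0.164/(1−0.164) = 0.19617.
Likelihood ratio for E1 = 0.75/0.14 = 5.3571.
Likelihood ratio for E2 = 0.89/0.13 = 6.8462.
Posterior odds = prior odds × LR₁ × LR₂ = 7.1948.
Posterior probability = odds/(1+odds) = 7.1948/8.1948 = 0.878.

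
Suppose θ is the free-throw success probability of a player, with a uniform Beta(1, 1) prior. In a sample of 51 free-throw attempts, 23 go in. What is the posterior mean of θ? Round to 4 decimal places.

The binomial likelihood is conjugate to the Beta prior: with 23 successes and 28 failures, the posterior is Beta(1+23, 1+28) = Beta(24, 29).
Posterior mean = α/(α+β) = 24/53 = 0.4528.

Posterior mean ≈ 0.4528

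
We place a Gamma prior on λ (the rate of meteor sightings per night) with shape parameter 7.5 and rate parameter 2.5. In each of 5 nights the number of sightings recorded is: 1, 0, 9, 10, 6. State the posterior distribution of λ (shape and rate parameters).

The Poisson likelihood adds the total count to the shape and the number of exposure periods to the rate. Here ∑xᵢ = 26 and n = 5, so shape 7.5→33.5 and rate 2.5→7.5.

Posterior: Gamma(shape=33.5, rate=7.5)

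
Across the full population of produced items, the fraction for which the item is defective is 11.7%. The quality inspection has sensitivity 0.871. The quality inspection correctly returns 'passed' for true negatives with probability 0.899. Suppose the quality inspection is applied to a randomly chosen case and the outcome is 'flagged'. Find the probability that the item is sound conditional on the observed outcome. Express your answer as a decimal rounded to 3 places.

P(¬H | E) ≈ 0.467

Let H be the event that the item is defective. P(H) = 0.117, so P(¬H) = 0.883. With E the 'flagged' result, P(E|H) = 0.871 and P(E|¬H) = 0.101.
P(E) = 0.871·0.117 + 0.101·0.883 = 0.10191 + 0.089183 = 0.19109.
By Bayes' theorem, P(H|E) = 0.10191 / 0.19109 = 0.533. Hence P(¬H|E) = 1 − 0.533 = 0.467.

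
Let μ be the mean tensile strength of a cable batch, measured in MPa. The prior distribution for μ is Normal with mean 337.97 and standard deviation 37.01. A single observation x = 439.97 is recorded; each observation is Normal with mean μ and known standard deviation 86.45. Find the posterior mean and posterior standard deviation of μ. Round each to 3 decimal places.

Prior precision 1/τ₀² = 1/37.01² = 0.00073007; data precision n/σ² = 1/86.45² = 0.00013380.
Posterior precision = 0.00073007 + 0.00013380 = 0.00086387, giving posterior SD = 1/√0.00086387 = 34.023.
Posterior mean = (0.00073007·337.97 + 0.00013380·439.97) / 0.00086387 = 353.769.

Posterior mean ≈ 353.769; posterior SD ≈ 34.023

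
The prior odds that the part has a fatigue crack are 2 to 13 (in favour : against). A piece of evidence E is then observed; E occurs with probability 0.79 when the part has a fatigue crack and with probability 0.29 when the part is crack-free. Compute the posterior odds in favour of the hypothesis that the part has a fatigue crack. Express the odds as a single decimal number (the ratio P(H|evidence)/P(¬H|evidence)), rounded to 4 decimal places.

Prior odds = 2/13 = 0.15385.
Likelihood ratio for E = 0.79/0.29 = 2.7241.
Posterior odds = prior odds × LR = 0.41910.

Posterior odds ≈ 0.4191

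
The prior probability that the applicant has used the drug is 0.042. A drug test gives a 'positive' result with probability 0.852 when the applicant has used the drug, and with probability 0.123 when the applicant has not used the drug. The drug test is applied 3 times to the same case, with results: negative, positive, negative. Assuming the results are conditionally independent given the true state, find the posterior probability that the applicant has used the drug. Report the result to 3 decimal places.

Posterior P(H) ≈ 0.009

Let H be the event that the applicant has used the drug; start with P(H) = 0.042. P('positive'|H) = 0.852, P('positive'|¬H) = 0.123.
Update on result 1 ('negative'): P(H) ← 0.148·0.0420 / (0.148·0.0420 + 0.877·0.9580) = 0.0062160/0.84638 = 0.0073.
Update on result 2 ('positive'): P(H) ← 0.852·0.0073 / (0.852·0.0073 + 0.123·0.9927) = 0.0062573/0.12835 = 0.0488.
Update on result 3 ('negative'): P(H) ← 0.148·0.0488 / (0.148·0.0488 + 0.877·0.9512) = 0.0072150/0.84146 = 0.0086.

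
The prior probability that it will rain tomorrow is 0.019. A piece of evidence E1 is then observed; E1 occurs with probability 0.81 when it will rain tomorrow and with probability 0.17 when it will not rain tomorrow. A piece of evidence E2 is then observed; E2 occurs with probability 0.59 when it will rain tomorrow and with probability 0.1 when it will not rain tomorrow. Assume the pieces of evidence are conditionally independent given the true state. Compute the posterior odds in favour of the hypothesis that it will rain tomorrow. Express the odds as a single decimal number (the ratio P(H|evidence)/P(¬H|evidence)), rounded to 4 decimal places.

Posterior odds ≈ 0.5445

Prior odds = 0.019/(1−0.019) = 0.019368. In log-odds, ln(0.019368) = -3.9441.
Add log likelihood ratios: ln(4.7647) + ln(5.9000) = 3.3362.
Posterior log-odds = -0.60795, so posterior odds = exp(-0.60795) = 0.54447.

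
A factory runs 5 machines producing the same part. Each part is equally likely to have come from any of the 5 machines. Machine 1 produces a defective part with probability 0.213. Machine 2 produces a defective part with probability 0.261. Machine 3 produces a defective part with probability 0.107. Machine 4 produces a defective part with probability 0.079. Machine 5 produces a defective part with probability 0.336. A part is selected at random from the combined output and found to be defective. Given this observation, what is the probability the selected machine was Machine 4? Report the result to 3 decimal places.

Tabulate prior·likelihood by source: [1] prior 0.2, lik 0.213, product 0.04260; [2] prior 0.2, lik 0.261, product 0.05220; [3] prior 0.2, lik 0.107, product 0.02140; [4] prior 0.2, lik 0.079, product 0.01580; [5] prior 0.2, lik 0.336, product 0.06720.
Normalizing constant = 0.19920; the posterior for Machine 4 is its product over the sum, 0.01580/0.19920 = 0.079.

Posterior probability ≈ 0.079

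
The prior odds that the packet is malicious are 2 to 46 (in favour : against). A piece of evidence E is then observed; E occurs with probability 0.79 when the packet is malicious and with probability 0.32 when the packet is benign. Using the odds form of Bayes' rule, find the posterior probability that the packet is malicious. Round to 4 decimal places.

Prior odds = 2/46 = 0.043478. In log-odds, ln(0.043478) = -3.1355.
Add log likelihood ratio: ln(2.4688) = 0.90371.
Posterior log-odds = -2.2318, so posterior odds = exp(-2.2318) = 0.10734. Converting, P(H|E) = 0.10734/1.1073 = 0.0969.

Posterior probability ≈ 0.0969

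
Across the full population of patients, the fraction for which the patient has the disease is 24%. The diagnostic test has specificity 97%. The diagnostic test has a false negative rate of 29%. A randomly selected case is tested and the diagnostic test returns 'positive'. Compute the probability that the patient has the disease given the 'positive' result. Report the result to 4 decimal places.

Let H be the event that the patient has the disease. P(H) = 0.24, so P(¬H) = 0.76. With E the 'positive' result, P(E|H) = 0.71 and P(E|¬H) = 0.03.
P(E) = 0.71·0.24 + 0.03·0.76 = 0.17040 + 0.022800 = 0.19320.
By Bayes' theorem, P(H|E) = 0.17040 / 0.19320 = 0.8820.

P(H | E) ≈ 0.8820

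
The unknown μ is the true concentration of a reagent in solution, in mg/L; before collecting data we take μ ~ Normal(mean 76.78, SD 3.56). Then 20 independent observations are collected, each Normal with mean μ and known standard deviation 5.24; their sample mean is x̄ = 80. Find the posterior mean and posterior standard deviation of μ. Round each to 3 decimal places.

With known σ, the Normal prior is conjugate. Weight on the data is w = (n/σ²)/(n/σ² + 1/τ₀²) = 0.728396/(0.728396+0.0789042) = 0.90226.
Posterior mean = w·x̄ + (1−w)·μ₀ = 0.90226·80 + 0.097738·76.78 = 79.685. Posterior variance = 1/(0.728396+0.0789042) = 1.23870, so SD = 1.113.

Posterior mean ≈ 79.685; posterior SD ≈ 1.113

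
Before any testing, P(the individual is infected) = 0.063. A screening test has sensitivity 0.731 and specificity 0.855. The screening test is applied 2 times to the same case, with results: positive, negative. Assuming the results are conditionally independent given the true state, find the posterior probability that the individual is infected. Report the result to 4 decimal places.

With H the event that the individual is infected, the joint likelihood of the observed sequence is P(data|H) = 0.731·0.269 = 0.19664 and P(data|¬H) = 0.145·0.855 = 0.12397.
Bayes: P(H|data) = 0.063·0.19664 / (0.063·0.19664 + 0.937·0.12397) = 0.012388/0.12855 = 0.0964.

Posterior P(H) ≈ 0.0964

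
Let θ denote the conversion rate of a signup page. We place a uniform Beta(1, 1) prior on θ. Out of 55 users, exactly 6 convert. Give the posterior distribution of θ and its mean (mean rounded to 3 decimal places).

Observing 6 successes and 49 failures updates Beta(1, 1) by adding the success and failure counts to the two shape parameters: α = 1+6 = 7, β = 1+49 = 50.
Posterior mean = α/(α+β) = 7/57 = 0.123.

Posterior: Beta(7, 50); mean ≈ 0.123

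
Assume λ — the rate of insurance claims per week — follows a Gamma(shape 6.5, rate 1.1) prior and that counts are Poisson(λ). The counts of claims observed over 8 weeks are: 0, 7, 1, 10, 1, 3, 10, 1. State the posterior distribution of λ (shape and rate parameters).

Posterior: Gamma(shape=39.5, rate=9.1)

The Poisson likelihood adds the total count to the shape and the number of exposure periods to the rate. Here ∑xᵢ = 33 and n = 8, so shape 6.5→39.5 and rate 1.1→9.1.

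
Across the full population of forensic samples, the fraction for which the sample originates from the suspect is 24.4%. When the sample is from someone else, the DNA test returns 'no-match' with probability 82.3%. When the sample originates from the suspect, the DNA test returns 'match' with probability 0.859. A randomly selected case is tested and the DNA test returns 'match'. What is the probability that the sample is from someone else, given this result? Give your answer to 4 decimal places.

Let H be the event that the sample originates from the suspect. P(H) = 0.244, so P(¬H) = 0.756. With E the 'match' result, P(E|H) = 0.859 and P(E|¬H) = 0.177.
P(E) = 0.859·0.244 + 0.177·0.756 = 0.20960 + 0.13381 = 0.34341.
By Bayes' theorem, P(H|E) = 0.20960 / 0.34341 = 0.6103. Hence P(¬H|E) = 1 − 0.6103 = 0.3897.

P(¬H | E) ≈ 0.3897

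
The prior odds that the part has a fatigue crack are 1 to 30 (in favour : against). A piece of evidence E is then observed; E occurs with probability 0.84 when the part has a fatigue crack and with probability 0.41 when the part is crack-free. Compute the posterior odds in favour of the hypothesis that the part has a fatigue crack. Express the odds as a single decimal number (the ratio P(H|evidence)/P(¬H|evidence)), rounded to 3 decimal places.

Posterior odds ≈ 0.068

Prior odds = 1/30 = 0.033333.
Likelihood ratio for E = 0.84/0.41 = 2.0488.
Posterior odds = prior odds × LR = 0.068293.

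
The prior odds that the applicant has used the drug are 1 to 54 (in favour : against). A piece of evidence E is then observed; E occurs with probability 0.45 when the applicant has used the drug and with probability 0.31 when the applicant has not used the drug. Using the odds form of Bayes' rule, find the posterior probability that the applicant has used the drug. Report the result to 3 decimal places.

Prior odds = 1/54 = 0.018519. In log-odds, ln(0.018519) = -3.9890.
Add log likelihood ratio: ln(1.4516) = 0.37268.
Posterior log-odds = -3.6163, so posterior odds = exp(-3.6163) = 0.026882. Converting, P(H|E) = 0.026882/1.0269 = 0.026.

Posterior probability ≈ 0.026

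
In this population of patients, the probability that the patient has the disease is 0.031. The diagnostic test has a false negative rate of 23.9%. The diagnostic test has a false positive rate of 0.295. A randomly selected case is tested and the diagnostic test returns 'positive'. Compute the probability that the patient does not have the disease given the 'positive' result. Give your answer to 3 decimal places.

Let H be the event that the patient has the disease. P(H) = 0.031, so P(¬H) = 0.969. With E the 'positive' result, P(E|H) = 0.761 and P(E|¬H) = 0.295.
P(E) = 0.761·0.031 + 0.295·0.969 = 0.023591 + 0.28585 = 0.30945.
By Bayes' theorem, P(H|E) = 0.023591 / 0.30945 = 0.076. Hence P(¬H|E) = 1 − 0.076 = 0.924.

P(¬H | E) ≈ 0.924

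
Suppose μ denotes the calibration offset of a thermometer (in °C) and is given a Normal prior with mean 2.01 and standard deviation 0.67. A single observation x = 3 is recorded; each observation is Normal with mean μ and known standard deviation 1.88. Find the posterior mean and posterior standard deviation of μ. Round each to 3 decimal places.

With known σ, the Normal prior is conjugate. Weight on the data is w = (n/σ²)/(n/σ² + 1/τ₀²) = 0.282933/(0.282933+2.22767) = 0.11270.
Posterior mean = w·x̄ + (1−w)·μ₀ = 0.11270·3 + 0.88730·2.01 = 2.122. Posterior variance = 1/(0.282933+2.22767) = 0.398311, so SD = 0.631.

Posterior mean ≈ 2.122; posterior SD ≈ 0.631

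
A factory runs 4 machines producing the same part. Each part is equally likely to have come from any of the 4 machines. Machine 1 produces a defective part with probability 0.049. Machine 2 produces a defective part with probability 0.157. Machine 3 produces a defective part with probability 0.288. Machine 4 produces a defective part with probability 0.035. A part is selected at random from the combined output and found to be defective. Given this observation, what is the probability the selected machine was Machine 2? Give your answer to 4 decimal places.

P(defective|M1) = 0.049; P(defective|M2) = 0.157; P(defective|M3) = 0.288; P(defective|M4) = 0.035.
Prior × likelihood for each source: 0.25·0.049=0.01225, 0.25·0.157=0.03925, 0.25·0.288=0.07200, 0.25·0.035=0.008750. Summing gives P(defective) = 0.13225.
P(Machine 2 | defective) = 0.03925 / 0.13225 = 0.2968.

Posterior probability ≈ 0.2968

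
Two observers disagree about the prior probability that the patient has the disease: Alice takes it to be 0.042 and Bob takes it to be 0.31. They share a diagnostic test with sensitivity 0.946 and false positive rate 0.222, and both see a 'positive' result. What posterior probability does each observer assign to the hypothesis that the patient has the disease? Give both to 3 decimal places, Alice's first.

The likelihood ratio for a 'positive' result is 0.946/0.222 = 4.2613.
Alice: prior odds 0.042/0.958 = 0.043841; posterior odds 0.18682; posterior probability 0.157.
Bob: prior odds 0.31/0.69 = 0.44928; posterior odds 1.9145; posterior probability 0.657.

Alice: 0.157; Bob: 0.657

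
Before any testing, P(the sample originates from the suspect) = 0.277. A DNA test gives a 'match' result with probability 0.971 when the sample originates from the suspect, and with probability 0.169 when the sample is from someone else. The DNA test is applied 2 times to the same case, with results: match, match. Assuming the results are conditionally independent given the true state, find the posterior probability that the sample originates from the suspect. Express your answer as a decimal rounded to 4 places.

Let H be the event that the sample originates from the suspect; start with P(H) = 0.277. P('match'|H) = 0.971, P('match'|¬H) = 0.169.
Update on result 1 ('match'): P(H) ← 0.971·0.2770 / (0.971·0.2770 + 0.169·0.7230) = 0.26897/0.39115 = 0.6876.
Update on result 2 ('match'): P(H) ← 0.971·0.6876 / (0.971·0.6876 + 0.169·0.3124) = 0.66768/0.72047 = 0.9267.

Posterior P(H) ≈ 0.9267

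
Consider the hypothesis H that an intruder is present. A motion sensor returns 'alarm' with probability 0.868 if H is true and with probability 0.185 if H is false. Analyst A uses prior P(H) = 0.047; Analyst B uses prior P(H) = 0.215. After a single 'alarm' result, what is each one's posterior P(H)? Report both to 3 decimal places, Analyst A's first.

Analyst A: 0.188; Analyst B: 0.562

P('+'|H) = 0.868, P('+'|¬H) = 0.185.
Analyst A: numerator 0.868·0.047 = 0.040796; evidence = 0.040796+0.185·0.953 = 0.21710; posterior = 0.188.
Analyst B: numerator 0.868·0.215 = 0.18662; evidence = 0.18662+0.185·0.785 = 0.33185; posterior = 0.562.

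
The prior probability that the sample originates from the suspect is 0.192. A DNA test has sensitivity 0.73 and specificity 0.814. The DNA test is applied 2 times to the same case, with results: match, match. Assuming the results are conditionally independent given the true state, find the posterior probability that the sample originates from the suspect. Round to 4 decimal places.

Posterior P(H) ≈ 0.7854

With H the event that the sample originates from the suspect, the joint likelihood of the observed sequence is P(data|H) = 0.73·0.73 = 0.53290 and P(data|¬H) = 0.186·0.186 = 0.034596.
Bayes: P(H|data) = 0.192·0.53290 / (0.192·0.53290 + 0.808·0.034596) = 0.10232/0.13027 = 0.7854.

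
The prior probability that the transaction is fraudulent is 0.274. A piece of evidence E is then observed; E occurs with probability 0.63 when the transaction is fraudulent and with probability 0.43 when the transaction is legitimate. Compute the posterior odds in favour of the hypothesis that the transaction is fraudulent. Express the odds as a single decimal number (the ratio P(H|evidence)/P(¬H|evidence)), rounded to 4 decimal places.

Prior odds = 0.274/(1−0.274) = 0.37741.
Likelihood ratio for E = 0.63/0.43 = 1.4651.
Posterior odds = prior odds × LR = 0.55295.

Posterior odds ≈ 0.5530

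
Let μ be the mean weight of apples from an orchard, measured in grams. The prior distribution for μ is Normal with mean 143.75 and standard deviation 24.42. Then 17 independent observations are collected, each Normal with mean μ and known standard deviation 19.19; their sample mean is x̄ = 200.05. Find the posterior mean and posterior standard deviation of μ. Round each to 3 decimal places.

With known σ, the Normal prior is conjugate. Weight on the data is w = (n/σ²)/(n/σ² + 1/τ₀²) = 0.0461635/(0.0461635+0.00167691) = 0.96495.
Posterior mean = w·x̄ + (1−w)·μ₀ = 0.96495·200.05 + 0.035052·143.75 = 198.077. Posterior variance = 1/(0.0461635+0.00167691) = 20.9028, so SD = 4.572.

Posterior mean ≈ 198.077; posterior SD ≈ 4.572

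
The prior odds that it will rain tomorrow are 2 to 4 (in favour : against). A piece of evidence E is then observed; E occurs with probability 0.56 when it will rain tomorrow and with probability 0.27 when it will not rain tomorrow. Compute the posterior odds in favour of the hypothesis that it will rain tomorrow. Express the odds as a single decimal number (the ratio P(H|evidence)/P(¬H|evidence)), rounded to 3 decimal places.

Prior odds = 2/4 = 0.50000. In log-odds, ln(0.50000) = -0.69315.
Add log likelihood ratio: ln(2.0741) = 0.72951.
Posterior log-odds = 0.036368, so posterior odds = exp(0.036368) = 1.0370.

Posterior odds ≈ 1.037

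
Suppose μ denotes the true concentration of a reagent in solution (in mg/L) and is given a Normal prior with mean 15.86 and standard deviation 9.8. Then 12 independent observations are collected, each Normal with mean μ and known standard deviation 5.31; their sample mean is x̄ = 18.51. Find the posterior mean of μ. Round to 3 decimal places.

With known σ, the Normal prior is conjugate. Weight on the data is w = (n/σ²)/(n/σ² + 1/τ₀²) = 0.425591/(0.425591+0.0104123) = 0.97612.
Posterior mean = w·x̄ + (1−w)·μ₀ = 0.97612·18.51 + 0.023881·15.86 = 18.447.

Posterior mean ≈ 18.447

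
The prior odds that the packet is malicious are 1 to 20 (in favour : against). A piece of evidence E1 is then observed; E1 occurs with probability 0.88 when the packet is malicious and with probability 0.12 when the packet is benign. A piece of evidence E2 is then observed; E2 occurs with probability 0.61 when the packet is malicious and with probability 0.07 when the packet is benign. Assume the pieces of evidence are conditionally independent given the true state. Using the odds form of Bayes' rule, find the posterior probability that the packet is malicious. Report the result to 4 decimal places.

Prior odds = 1/20 = 0.050000.
Likelihood ratio for E1 = 0.88/0.12 = 7.3333.
Likelihood ratio for E2 = 0.61/0.07 = 8.7143.
Posterior odds = prior odds × LR₁ × LR₂ = 3.1952.
Posterior probability = odds/(1+odds) = 3.1952/4.1952 = 0.7616.

Posterior probability ≈ 0.7616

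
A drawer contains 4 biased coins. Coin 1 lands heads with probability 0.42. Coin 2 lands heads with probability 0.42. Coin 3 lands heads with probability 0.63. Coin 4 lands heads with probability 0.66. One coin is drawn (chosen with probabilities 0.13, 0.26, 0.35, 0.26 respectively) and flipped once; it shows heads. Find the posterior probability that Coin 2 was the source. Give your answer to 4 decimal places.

Posterior probability ≈ 0.1964

Tabulate prior·likelihood by source: [1] prior 0.13, lik 0.42, product 0.05460; [2] prior 0.26, lik 0.42, product 0.1092; [3] prior 0.35, lik 0.63, product 0.2205; [4] prior 0.26, lik 0.66, product 0.1716.
Normalizing constant = 0.55590; the posterior for Coin 2 is its product over the sum, 0.1092/0.55590 = 0.1964.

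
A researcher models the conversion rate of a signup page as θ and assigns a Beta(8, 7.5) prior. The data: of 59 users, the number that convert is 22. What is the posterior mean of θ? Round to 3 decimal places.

The binomial likelihood is conjugate to the Beta prior: with 22 successes and 37 failures, the posterior is Beta(8+22, 7.5+37) = Beta(30, 44.5).
Posterior mean = α/(α+β) = 30/74.5 = 0.403.

Posterior mean ≈ 0.403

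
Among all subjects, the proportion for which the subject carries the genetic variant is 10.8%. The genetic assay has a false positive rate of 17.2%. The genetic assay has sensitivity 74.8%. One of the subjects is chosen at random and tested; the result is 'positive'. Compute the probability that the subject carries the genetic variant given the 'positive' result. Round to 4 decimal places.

P(H | E) ≈ 0.3449

Write H for 'the subject carries the genetic variant'. Prior odds H:¬H = 0.108/0.892 = 0.12108. For the 'positive' outcome, the likelihood ratio is 0.748/0.172 = 4.3488.
Posterior odds = 0.12108 × 4.3488 = 0.52654, so P(H|E) = 0.52654/(1+0.52654) = 0.3449.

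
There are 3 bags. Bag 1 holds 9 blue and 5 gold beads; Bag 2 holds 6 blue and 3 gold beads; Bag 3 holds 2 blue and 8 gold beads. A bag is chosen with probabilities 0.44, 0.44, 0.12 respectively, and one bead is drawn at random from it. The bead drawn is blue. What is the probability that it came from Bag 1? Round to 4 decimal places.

P(blue|Bag 1) = 0.6429; P(blue|Bag 2) = 0.6667; P(blue|Bag 3) = 0.2.
Prior × likelihood for each source: 0.44·0.6429=0.2829, 0.44·0.6667=0.2933, 0.12·0.2=0.02400. Summing gives P(blue) = 0.60019.
P(Bag 1 | blue) = 0.2829 / 0.60019 = 0.4713.

Posterior probability ≈ 0.4713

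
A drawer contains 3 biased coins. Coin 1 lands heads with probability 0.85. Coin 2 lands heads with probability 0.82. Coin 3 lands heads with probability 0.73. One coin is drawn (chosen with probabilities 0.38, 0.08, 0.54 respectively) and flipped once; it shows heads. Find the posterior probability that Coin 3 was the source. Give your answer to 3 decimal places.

Posterior probability ≈ 0.504

Tabulate prior·likelihood by source: [1] prior 0.38, lik 0.85, product 0.3230; [2] prior 0.08, lik 0.82, product 0.06560; [3] prior 0.54, lik 0.73, product 0.3942.
Normalizing constant = 0.78280; the posterior for Coin 3 is its product over the sum, 0.3942/0.78280 = 0.504.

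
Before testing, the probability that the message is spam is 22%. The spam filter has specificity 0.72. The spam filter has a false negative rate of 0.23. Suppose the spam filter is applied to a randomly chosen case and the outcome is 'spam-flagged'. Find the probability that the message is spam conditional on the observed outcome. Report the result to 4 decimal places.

P(H | E) ≈ 0.4368

Let H be the event that the message is spam. P(H) = 0.22, so P(¬H) = 0.78. With E the 'spam-flagged' result, P(E|H) = 0.77 and P(E|¬H) = 0.28.
P(E) = 0.77·0.22 + 0.28·0.78 = 0.16940 + 0.21840 = 0.38780.
By Bayes' theorem, P(H|E) = 0.16940 / 0.38780 = 0.4368.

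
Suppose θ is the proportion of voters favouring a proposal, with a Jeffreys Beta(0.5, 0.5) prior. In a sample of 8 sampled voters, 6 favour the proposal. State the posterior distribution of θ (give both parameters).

The binomial likelihood is conjugate to the Beta prior: with 6 successes and 2 failures, the posterior is Beta(0.5+6, 0.5+2) = Beta(6.5, 2.5).

Posterior: Beta(6.5, 2.5)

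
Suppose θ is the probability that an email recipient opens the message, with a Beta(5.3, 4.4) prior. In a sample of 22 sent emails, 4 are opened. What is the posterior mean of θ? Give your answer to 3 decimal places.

Observing 4 successes and 18 failures updates Beta(5.3, 4.4) by adding the success and failure counts to the two shape parameters: α = 5.3+4 = 9.3, β = 4.4+18 = 22.4.
Posterior mean = α/(α+β) = 9.3/31.7 = 0.293.

Posterior mean ≈ 0.293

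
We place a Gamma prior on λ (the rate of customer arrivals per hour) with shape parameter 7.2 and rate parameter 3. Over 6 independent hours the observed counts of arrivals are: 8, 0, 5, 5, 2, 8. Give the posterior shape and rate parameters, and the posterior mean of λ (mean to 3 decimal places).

Posterior: Gamma(shape=35.2, rate=9); mean ≈ 3.911

Total count ∑xᵢ = 28 over n = 6 hours.
Gamma is conjugate to the Poisson likelihood: posterior is Gamma(shape = 7.2+28 = 35.2, rate = 3+6 = 9).
Posterior mean = shape/rate = 35.2/9 = 3.911.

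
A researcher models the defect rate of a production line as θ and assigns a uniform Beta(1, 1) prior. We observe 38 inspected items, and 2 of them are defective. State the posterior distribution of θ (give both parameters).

The binomial likelihood is conjugate to the Beta prior: with 2 successes and 36 failures, the posterior is Beta(1+2, 1+36) = Beta(3, 37).

Posterior: Beta(3, 37)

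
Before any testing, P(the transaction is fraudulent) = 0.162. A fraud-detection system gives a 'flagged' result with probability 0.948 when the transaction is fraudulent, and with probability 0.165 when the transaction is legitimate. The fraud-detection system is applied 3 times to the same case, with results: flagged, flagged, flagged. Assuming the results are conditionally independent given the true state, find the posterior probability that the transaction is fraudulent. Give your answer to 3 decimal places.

With H the event that the transaction is fraudulent, the joint likelihood of the observed sequence is P(data|H) = 0.948·0.948·0.948 = 0.85197 and P(data|¬H) = 0.165·0.165·0.165 = 0.0044921.
Bayes: P(H|data) = 0.162·0.85197 / (0.162·0.85197 + 0.838·0.0044921) = 0.13802/0.14178 = 0.9734.

Posterior P(H) ≈ 0.973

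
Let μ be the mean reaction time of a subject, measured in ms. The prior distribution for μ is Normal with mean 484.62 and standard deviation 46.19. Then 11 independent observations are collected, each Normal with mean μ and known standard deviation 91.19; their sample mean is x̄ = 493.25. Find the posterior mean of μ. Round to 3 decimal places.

Prior precision 1/τ₀² = 1/46.19² = 0.00046871; data precision n/σ² = 11/91.19² = 0.00132281.
Posterior precision = 0.00046871 + 0.00132281 = 0.00179152.
Posterior mean = (0.00046871·484.62 + 0.00132281·493.25) / 0.00179152 = 490.992.

Posterior mean ≈ 490.992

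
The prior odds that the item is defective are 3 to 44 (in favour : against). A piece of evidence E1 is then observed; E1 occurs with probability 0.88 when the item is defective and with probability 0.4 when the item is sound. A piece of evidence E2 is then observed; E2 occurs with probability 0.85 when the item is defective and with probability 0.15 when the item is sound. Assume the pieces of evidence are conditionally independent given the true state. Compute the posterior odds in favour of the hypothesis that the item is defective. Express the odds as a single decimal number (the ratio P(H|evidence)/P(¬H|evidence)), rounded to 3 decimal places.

Posterior odds ≈ 0.850

Prior odds = 3/44 = 0.068182. In log-odds, ln(0.068182) = -2.6856.
Add log likelihood ratios: ln(2.2000) + ln(5.6667) = 2.5231.
Posterior log-odds = -0.16252, so posterior odds = exp(-0.16252) = 0.85000.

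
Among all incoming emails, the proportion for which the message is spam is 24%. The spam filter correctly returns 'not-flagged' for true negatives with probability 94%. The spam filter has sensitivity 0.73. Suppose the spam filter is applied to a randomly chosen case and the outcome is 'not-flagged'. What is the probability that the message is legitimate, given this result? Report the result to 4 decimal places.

Write H for 'the message is spam'. Prior odds H:¬H = 0.24/0.76 = 0.31579. For the 'not-flagged' outcome, the likelihood ratio is 0.27/0.94 = 0.28723.
Posterior odds = 0.31579 × 0.28723 = 0.090705, so P(H|E) = 0.090705/(1+0.090705) = 0.0832. Then P(¬H|E) = 1 − 0.0832 = 0.9168.

P(¬H | E) ≈ 0.9168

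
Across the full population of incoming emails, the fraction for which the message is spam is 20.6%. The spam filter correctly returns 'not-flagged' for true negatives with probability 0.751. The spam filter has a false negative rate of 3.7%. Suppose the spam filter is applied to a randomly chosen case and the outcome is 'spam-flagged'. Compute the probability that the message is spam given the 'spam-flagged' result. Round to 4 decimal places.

Write H for 'the message is spam'. Prior odds H:¬H = 0.206/0.794 = 0.25945. For the 'spam-flagged' outcome, the likelihood ratio is 0.963/0.249 = 3.8675.
Posterior odds = 0.25945 × 3.8675 = 1.0034, so P(H|E) = 1.0034/(1+1.0034) = 0.5008.

P(H | E) ≈ 0.5008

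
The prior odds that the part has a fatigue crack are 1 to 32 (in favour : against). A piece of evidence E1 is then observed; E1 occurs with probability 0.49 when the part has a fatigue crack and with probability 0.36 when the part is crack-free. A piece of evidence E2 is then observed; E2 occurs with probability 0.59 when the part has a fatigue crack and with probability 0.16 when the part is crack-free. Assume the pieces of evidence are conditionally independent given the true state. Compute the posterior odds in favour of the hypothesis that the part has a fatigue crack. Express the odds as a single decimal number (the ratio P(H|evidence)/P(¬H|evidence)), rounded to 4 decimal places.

Posterior odds ≈ 0.1568

Prior odds = 1/32 = 0.031250.
Likelihood ratio for E1 = 0.49/0.36 = 1.3611.
Likelihood ratio for E2 = 0.59/0.16 = 3.6875.
Posterior odds = prior odds × LR₁ × LR₂ = 0.15685.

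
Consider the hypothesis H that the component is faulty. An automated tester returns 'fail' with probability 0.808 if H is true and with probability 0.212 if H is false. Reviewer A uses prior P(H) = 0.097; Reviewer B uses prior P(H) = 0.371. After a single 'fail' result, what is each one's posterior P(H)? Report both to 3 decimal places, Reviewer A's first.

P('+'|H) = 0.808, P('+'|¬H) = 0.212.
Reviewer A: numerator 0.808·0.097 = 0.078376; evidence = 0.078376+0.212·0.903 = 0.26981; posterior = 0.290.
Reviewer B: numerator 0.808·0.371 = 0.29977; evidence = 0.29977+0.212·0.629 = 0.43312; posterior = 0.692.

Reviewer A: 0.290; Reviewer B: 0.692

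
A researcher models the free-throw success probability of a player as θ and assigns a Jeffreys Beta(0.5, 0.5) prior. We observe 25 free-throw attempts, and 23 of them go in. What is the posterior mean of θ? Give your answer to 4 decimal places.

Posterior mean ≈ 0.9038

The binomial likelihood is conjugate to the Beta prior: with 23 successes and 2 failures, the posterior is Beta(0.5+23, 0.5+2) = Beta(23.5, 2.5).
E[θ | data] = 23.5/(23.5+2.5) = 0.9038.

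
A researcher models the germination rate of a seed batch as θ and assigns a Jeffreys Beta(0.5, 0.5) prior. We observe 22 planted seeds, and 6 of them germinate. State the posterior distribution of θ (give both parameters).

Observing 6 successes and 16 failures updates Beta(0.5, 0.5) by adding the success and failure counts to the two shape parameters: α = 0.5+6 = 6.5, β = 0.5+16 = 16.5.

Posterior: Beta(6.5, 16.5)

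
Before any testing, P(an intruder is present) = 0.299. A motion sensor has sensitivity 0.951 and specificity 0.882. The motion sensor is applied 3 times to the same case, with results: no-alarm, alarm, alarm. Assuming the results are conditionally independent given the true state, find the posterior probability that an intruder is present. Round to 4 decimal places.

Posterior P(H) ≈ 0.6062

With H the event that an intruder is present, the joint likelihood of the observed sequence is P(data|H) = 0.049·0.951·0.951 = 0.044316 and P(data|¬H) = 0.882·0.118·0.118 = 0.012281.
Bayes: P(H|data) = 0.299·0.044316 / (0.299·0.044316 + 0.701·0.012281) = 0.013250/0.021859 = 0.6062.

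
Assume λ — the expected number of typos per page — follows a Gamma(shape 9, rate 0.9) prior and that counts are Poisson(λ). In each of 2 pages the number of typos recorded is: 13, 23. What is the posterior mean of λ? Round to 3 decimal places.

Posterior mean ≈ 15.517

Total count ∑xᵢ = 36 over n = 2 pages.
Gamma is conjugate to the Poisson likelihood: posterior is Gamma(shape = 9+36 = 45, rate = 0.9+2 = 2.9).
Posterior mean = shape/rate = 45/2.9 = 15.517.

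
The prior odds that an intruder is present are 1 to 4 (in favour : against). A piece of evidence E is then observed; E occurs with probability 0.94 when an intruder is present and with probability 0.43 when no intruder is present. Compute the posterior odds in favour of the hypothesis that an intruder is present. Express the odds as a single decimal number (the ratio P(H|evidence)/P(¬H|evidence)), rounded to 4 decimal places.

Posterior odds ≈ 0.5465

Prior odds = 1/4 = 0.25000.
Likelihood ratio for E = 0.94/0.43 = 2.1860.
Posterior odds = prior odds × LR = 0.54651.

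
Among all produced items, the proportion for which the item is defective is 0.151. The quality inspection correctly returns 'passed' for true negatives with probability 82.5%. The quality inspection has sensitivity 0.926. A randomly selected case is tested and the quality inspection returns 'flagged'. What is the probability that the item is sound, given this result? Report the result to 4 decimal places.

Let H be the event that the item is defective. P(H) = 0.151, so P(¬H) = 0.849. With E the 'flagged' result, P(E|H) = 0.926 and P(E|¬H) = 0.175.
P(E) = 0.926·0.151 + 0.175·0.849 = 0.13983 + 0.14857 = 0.28840.
By Bayes' theorem, P(H|E) = 0.13983 / 0.28840 = 0.4848. Hence P(¬H|E) = 1 − 0.4848 = 0.5152.

P(¬H | E) ≈ 0.5152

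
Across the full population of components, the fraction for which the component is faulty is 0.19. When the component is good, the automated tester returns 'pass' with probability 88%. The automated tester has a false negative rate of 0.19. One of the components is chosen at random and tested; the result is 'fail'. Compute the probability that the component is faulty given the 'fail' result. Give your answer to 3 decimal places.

P(H | E) ≈ 0.613

Write H for 'the component is faulty'. Prior odds H:¬H = 0.19/0.81 = 0.23457. For the 'fail' outcome, the likelihood ratio is 0.81/0.12 = 6.7500.
Posterior odds = 0.23457 × 6.7500 = 1.5833, so P(H|E) = 1.5833/(1+1.5833) = 0.613.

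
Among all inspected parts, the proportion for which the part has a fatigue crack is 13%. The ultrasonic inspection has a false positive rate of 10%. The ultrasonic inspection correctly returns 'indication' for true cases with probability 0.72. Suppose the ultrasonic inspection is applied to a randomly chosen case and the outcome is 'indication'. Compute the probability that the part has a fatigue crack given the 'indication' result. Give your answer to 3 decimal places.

Let H be the event that the part has a fatigue crack. P(H) = 0.13, so P(¬H) = 0.87. With E the 'indication' result, P(E|H) = 0.72 and P(E|¬H) = 0.1.
P(E) = 0.72·0.13 + 0.1·0.87 = 0.093600 + 0.087000 = 0.18060.
By Bayes' theorem, P(H|E) = 0.093600 / 0.18060 = 0.518.

P(H | E) ≈ 0.518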